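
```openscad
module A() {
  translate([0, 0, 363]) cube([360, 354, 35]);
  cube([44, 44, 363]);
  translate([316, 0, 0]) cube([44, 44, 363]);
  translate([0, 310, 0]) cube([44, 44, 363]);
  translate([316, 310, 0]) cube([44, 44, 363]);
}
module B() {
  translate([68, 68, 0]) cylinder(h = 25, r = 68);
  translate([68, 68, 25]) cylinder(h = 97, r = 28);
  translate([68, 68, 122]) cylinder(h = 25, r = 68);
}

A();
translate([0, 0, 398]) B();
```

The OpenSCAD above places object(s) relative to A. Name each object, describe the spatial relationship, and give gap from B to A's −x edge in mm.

The spool's min-x is at 0; the stool's min-x is 0; gap = 0 mm.

A is a stool. B is a spool. The spool is on top of the stool. The gap from the spool to the stool's −x edge is 0 mm.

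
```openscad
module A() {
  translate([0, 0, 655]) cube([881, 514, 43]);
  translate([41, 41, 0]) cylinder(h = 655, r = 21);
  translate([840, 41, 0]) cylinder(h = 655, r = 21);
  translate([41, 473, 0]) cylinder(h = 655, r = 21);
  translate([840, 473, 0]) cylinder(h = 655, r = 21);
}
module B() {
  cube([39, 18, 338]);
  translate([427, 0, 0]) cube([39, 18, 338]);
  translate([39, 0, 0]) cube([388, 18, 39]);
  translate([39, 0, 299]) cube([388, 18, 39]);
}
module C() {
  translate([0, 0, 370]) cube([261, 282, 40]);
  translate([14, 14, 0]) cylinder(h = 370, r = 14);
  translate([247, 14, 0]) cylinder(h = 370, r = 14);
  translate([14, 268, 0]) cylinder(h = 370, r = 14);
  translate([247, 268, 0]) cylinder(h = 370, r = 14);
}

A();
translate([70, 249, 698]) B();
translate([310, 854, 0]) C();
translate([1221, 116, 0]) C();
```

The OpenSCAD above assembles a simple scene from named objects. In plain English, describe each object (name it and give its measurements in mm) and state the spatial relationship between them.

A is a table: top 881 mm (x) × 514 mm (y), 43 mm thick, upper face at z = 698 mm, on four round legs of 42 mm diameter, each leg's bounding box inset 20 mm from the nearest pair of top edges, running from z = 0 to the bottom of the top.

B is a picture frame with a 388×260 mm rectangular opening (x by z) and a uniform 39 mm border on every side. Frame depth is 18 mm along y. It is built from two vertical stiles running the full outside height and two horizontal rails spanning the gap between the stiles.

C is a four-legged stool. The seat is a 261×282×40 mm slab whose top surface is at z = 410 mm; four round legs, each 28 mm in diameter, run from the floor (z = 0) to the underside of the seat, each leg's axis is inset half a diameter from the nearest pair of seat edges (so the leg's bounding box is flush with the corner).

The picture frame is on top of the table. Two stools sit around the table at the +y, +x sides.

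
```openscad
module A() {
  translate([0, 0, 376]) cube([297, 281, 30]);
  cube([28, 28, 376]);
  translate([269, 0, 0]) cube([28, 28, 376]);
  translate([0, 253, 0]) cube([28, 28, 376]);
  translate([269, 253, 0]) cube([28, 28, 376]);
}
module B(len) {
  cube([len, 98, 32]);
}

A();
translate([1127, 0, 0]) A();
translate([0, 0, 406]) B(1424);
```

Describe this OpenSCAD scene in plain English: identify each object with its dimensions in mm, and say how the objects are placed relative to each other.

A is a four-legged stool. The seat is a 297×281×30 mm slab whose top surface is at z = 406 mm; four square legs, each 28×28 mm in cross-section, run from the floor (z = 0) to the underside of the seat, each flush with a corner of the seat.

B is a rectangular beam 1424 mm long (x), 98 mm deep (y), 32 mm thick (z).

The beam spans the tops of two stools placed 830 mm apart, resting at z = 406 mm.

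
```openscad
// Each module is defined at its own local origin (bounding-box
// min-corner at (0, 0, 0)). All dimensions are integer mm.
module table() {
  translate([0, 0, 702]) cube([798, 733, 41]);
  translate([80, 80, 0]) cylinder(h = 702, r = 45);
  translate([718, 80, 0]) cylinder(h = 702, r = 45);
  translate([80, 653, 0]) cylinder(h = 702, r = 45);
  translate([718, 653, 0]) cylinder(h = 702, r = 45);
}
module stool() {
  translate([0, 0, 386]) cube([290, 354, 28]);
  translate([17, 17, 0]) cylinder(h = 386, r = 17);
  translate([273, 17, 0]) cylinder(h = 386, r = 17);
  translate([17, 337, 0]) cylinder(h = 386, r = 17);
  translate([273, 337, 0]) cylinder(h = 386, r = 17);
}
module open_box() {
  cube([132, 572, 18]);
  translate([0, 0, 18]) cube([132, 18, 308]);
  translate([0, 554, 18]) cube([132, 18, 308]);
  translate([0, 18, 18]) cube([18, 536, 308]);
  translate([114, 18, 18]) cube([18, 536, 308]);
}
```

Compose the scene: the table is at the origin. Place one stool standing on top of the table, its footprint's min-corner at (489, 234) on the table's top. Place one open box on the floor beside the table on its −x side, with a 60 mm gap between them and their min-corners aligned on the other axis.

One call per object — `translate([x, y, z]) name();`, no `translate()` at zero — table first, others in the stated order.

table();
translate([489, 234, 743]) stool();
translate([-192, 0, 0]) open_box();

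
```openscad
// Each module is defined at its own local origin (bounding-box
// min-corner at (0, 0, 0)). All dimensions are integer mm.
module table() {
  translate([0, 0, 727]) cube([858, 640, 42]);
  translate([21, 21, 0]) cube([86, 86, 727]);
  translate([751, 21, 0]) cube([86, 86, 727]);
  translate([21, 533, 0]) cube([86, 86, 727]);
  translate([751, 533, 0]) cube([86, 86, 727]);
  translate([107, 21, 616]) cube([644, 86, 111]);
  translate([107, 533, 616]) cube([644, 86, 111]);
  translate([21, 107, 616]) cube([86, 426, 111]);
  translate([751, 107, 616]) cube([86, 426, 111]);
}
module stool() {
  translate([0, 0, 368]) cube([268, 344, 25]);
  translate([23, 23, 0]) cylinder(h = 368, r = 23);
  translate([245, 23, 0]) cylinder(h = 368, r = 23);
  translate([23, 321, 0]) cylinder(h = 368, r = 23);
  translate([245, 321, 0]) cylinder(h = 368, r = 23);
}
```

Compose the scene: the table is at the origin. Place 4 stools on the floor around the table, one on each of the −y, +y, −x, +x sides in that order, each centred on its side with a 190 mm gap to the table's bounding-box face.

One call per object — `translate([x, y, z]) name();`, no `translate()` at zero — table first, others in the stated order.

table();
translate([295, -534, 0]) stool();
translate([295, 830, 0]) stool();
translate([-458, 148, 0]) stool();
translate([1048, 148, 0]) stool();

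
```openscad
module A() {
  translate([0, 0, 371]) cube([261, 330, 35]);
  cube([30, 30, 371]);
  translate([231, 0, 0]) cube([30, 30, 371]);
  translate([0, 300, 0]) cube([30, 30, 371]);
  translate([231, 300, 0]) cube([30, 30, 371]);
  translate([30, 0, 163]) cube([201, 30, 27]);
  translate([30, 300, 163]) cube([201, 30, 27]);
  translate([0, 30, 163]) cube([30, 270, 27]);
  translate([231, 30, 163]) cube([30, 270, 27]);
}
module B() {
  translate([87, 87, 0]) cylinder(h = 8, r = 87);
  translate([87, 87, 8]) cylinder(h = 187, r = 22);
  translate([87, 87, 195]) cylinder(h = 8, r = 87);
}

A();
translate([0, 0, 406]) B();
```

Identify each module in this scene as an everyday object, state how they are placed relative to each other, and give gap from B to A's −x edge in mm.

The spool's min-x is at 0; the stool's min-x is 0; gap = 0 mm.

A is a stool. B is a spool. The spool is on top of the stool. The gap from the spool to the stool's −x edge is 0 mm.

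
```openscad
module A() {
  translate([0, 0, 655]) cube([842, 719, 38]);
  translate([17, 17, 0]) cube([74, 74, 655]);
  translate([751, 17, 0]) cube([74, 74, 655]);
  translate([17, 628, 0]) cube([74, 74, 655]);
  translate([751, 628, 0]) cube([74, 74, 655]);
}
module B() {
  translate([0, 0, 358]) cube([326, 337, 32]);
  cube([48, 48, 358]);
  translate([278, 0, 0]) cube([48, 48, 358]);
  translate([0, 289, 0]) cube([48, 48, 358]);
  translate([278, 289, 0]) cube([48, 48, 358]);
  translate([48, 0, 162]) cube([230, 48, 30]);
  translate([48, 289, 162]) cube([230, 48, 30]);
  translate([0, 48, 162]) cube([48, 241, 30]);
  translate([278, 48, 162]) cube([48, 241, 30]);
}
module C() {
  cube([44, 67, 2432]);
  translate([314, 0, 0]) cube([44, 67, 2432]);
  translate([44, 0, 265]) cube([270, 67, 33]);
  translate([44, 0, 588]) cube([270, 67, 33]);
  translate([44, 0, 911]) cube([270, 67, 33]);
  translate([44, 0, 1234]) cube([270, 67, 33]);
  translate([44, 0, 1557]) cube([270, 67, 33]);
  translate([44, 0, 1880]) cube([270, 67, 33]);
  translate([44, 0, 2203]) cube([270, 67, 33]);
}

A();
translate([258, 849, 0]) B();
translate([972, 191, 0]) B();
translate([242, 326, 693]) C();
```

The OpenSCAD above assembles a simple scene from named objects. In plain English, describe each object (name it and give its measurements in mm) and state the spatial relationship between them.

A is a table with a 842×719 mm rectangular top, 38 mm thick, top surface at z = 693 mm, supported by four 74×74 mm square legs, each inset 17 mm from the nearest pair of top edges, running from the floor.

B is a four-legged stool. The seat is a 326×337×32 mm slab whose top surface is at z = 390 mm; four square legs, each 48×48 mm in cross-section, run from the floor (z = 0) to the underside of the seat, each flush with a corner of the seat. Four stretchers, 48 mm wide and 30 mm tall, connect adjacent legs with their undersides at z = 162 mm, each running between the inner faces of the legs it joins and aligned with the legs' outer faces on the other axis.

C is a straight ladder. Two 44×67 mm vertical rails, 2432 mm tall, stand 358 mm apart (outside-to-outside) with their front faces coplanar on the −y side. 7 rungs, each 67 mm deep and 33 mm tall, span between the inner faces of the rails, front faces flush with the rails. The lowest rung's underside is at z = 265 mm and rungs are spaced 323 mm apart (underside to underside).

Two stools sit around the table at the +y, +x sides. The ladder is on top of the table, centred.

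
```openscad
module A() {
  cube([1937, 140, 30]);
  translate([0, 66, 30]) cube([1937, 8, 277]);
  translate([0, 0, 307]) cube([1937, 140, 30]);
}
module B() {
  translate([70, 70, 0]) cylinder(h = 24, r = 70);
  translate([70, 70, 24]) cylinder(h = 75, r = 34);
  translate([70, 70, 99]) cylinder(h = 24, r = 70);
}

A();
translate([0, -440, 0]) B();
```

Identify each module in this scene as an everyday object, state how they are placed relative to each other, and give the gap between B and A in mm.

The spool's nearest face is 300 mm from the I-beam's −y face.

A is an I-beam. B is a spool. The spool is on the floor beside the I-beam on its −y side. The gap between the spool and the I-beam is 300 mm.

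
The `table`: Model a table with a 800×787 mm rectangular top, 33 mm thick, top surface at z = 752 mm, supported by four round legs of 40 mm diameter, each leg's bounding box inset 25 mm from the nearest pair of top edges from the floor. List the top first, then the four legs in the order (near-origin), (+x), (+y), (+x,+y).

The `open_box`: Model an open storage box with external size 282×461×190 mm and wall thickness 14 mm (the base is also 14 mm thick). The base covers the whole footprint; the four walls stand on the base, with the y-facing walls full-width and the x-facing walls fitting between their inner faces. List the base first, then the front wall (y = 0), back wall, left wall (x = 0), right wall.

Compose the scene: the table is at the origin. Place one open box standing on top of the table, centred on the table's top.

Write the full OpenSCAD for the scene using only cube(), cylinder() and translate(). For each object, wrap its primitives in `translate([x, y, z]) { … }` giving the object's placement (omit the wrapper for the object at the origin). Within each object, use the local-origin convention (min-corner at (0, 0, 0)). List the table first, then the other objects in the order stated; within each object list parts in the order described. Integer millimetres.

translate([0, 0, 719]) cube([800, 787, 33]);
translate([45, 45, 0]) cylinder(h = 719, r = 20);
translate([755, 45, 0]) cylinder(h = 719, r = 20);
translate([45, 742, 0]) cylinder(h = 719, r = 20);
translate([755, 742, 0]) cylinder(h = 719, r = 20);
translate([259, 163, 752]) {
  cube([282, 461, 14]);
  translate([0, 0, 14]) cube([282, 14, 176]);
  translate([0, 447, 14]) cube([282, 14, 176]);
  translate([0, 14, 14]) cube([14, 433, 176]);
  translate([268, 14, 14]) cube([14, 433, 176]);
}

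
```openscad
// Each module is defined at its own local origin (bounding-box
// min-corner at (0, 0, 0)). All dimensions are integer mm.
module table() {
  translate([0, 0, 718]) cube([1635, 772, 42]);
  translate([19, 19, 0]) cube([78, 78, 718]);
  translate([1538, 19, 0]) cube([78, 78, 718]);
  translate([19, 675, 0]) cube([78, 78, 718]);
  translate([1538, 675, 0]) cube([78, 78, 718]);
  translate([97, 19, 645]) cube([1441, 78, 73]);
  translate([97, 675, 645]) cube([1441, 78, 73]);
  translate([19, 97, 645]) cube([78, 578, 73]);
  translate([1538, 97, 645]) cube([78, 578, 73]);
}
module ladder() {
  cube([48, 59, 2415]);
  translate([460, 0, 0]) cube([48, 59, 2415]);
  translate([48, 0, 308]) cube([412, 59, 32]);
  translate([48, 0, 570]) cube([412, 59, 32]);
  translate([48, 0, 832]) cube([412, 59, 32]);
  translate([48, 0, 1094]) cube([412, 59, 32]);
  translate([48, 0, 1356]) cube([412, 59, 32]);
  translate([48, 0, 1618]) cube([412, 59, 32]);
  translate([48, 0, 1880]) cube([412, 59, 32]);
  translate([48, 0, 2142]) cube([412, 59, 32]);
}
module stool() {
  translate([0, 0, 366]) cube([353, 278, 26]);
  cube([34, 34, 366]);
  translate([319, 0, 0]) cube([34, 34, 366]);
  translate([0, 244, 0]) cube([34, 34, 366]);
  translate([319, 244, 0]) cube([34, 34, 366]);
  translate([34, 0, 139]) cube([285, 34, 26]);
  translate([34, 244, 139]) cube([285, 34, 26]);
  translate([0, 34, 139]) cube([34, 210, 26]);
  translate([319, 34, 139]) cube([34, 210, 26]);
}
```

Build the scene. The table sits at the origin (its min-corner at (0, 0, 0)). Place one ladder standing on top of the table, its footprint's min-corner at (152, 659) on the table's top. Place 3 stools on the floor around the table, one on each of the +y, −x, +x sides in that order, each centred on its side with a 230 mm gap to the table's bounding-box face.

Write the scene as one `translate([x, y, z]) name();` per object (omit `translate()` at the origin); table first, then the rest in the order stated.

table();
translate([152, 659, 760]) ladder();
translate([641, 1002, 0]) stool();
translate([-583, 247, 0]) stool();
translate([1865, 247, 0]) stool();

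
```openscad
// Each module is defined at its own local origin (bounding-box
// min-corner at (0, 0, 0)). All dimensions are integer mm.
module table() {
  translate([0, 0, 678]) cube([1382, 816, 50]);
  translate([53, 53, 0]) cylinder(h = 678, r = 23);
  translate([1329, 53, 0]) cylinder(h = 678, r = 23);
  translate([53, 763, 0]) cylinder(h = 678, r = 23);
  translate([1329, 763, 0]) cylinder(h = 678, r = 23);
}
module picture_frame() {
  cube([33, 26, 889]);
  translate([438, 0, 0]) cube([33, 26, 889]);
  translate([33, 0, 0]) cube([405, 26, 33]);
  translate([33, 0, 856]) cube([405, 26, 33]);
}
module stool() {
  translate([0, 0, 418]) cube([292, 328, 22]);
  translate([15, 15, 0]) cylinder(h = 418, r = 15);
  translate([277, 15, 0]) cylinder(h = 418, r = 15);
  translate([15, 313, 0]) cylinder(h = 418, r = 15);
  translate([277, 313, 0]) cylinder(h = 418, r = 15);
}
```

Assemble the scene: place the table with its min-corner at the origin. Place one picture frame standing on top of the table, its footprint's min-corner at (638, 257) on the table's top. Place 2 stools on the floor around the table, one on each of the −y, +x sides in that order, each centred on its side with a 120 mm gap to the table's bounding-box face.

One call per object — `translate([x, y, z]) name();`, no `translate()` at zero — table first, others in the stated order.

table();
translate([638, 257, 728]) picture_frame();
translate([545, -448, 0]) stool();
translate([1502, 244, 0]) stool();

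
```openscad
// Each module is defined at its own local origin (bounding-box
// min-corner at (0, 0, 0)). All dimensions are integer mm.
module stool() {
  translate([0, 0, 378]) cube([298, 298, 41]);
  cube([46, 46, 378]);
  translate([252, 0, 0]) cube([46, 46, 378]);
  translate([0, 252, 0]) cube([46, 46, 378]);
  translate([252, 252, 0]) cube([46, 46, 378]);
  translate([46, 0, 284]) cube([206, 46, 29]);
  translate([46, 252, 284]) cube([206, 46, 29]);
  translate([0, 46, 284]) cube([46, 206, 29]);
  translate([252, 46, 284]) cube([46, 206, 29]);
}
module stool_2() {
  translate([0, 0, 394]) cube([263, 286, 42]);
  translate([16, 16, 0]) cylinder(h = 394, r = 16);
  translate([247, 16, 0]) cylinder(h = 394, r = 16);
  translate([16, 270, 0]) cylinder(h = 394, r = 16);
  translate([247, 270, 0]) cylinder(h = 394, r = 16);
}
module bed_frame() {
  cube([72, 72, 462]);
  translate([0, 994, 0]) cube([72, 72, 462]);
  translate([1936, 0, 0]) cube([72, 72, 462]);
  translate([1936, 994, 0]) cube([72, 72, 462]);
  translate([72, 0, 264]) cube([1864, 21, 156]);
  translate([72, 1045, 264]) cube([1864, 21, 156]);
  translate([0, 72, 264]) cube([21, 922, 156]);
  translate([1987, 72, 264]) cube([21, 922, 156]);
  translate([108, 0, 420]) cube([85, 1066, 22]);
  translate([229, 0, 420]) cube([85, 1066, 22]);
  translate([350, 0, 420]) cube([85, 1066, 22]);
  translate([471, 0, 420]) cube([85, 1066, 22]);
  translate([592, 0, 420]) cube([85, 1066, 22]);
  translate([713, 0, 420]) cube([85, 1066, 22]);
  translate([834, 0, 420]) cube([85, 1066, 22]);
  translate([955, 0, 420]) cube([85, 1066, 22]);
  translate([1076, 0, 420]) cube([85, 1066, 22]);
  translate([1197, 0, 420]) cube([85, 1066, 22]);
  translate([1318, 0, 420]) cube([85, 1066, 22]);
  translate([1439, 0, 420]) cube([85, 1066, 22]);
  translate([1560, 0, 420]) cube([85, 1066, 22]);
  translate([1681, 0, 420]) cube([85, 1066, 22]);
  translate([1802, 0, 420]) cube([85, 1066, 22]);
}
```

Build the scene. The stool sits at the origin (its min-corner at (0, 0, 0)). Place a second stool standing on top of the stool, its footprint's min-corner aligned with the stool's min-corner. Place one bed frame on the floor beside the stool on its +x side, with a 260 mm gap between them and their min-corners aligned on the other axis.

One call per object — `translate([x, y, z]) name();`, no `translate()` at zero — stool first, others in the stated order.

stool();
translate([0, 0, 419]) stool_2();
translate([558, 0, 0]) bed_frame();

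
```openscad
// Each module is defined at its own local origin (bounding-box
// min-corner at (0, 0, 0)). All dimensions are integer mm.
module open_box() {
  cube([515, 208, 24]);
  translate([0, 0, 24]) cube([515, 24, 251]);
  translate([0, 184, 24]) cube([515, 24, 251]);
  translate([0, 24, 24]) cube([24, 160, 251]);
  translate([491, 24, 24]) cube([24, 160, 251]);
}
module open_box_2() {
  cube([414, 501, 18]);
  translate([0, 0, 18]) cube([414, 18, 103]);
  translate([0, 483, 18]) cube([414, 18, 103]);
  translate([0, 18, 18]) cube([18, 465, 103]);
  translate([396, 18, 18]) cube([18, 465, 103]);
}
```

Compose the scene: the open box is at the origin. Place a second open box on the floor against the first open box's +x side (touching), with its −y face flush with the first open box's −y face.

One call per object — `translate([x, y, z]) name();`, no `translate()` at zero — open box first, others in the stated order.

open_box();
translate([515, 0, 0]) open_box_2();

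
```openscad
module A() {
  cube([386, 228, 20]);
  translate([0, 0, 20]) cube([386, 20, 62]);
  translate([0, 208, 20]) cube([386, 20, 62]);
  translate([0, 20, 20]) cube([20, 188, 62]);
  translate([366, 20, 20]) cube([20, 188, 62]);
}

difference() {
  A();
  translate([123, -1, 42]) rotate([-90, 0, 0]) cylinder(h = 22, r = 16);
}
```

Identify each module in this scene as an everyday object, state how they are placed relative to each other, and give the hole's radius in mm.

A is an open box. The open box has a circular hole through its front wall. The hole's radius is 16 mm.

The subtracted cylinder has r = 16 mm.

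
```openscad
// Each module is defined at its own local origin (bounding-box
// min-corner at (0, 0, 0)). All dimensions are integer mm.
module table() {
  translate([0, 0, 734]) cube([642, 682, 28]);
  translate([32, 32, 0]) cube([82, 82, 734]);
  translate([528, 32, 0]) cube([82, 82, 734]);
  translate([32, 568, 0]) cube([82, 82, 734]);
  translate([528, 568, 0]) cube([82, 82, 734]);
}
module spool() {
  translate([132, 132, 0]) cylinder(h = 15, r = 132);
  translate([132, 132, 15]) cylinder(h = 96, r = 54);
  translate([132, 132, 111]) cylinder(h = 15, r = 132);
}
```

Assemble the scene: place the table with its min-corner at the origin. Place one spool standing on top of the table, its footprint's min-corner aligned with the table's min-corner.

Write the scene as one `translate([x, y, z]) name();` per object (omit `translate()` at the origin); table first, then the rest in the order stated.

table();
translate([0, 0, 762]) spool();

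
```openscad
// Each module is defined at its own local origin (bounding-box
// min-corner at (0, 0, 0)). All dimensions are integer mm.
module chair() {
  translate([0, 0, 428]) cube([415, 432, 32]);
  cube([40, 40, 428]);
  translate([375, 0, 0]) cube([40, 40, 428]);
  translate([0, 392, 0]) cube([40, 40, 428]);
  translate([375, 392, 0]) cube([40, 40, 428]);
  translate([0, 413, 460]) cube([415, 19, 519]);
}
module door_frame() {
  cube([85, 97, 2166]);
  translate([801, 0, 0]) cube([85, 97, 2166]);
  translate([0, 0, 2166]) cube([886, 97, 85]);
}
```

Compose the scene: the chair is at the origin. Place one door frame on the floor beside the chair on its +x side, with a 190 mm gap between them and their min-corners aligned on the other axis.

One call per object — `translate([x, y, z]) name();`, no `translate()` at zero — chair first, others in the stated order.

chair();
translate([605, 0, 0]) door_frame();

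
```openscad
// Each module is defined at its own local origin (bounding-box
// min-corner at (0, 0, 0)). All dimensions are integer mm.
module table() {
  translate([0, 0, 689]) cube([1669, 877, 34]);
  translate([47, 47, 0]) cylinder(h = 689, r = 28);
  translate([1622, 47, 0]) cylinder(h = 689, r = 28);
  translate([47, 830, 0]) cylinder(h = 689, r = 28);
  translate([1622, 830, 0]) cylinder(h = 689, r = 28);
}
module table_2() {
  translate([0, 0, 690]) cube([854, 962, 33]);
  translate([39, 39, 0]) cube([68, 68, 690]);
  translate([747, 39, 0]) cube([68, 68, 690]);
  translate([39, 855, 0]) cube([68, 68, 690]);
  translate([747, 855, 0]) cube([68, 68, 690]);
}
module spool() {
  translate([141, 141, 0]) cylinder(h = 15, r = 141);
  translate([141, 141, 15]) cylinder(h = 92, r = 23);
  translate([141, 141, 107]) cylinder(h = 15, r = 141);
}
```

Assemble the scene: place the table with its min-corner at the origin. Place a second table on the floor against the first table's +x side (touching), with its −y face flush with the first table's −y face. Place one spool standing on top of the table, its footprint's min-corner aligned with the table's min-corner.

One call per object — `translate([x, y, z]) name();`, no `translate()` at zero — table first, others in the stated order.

table();
translate([1669, 0, 0]) table_2();
translate([0, 0, 723]) spool();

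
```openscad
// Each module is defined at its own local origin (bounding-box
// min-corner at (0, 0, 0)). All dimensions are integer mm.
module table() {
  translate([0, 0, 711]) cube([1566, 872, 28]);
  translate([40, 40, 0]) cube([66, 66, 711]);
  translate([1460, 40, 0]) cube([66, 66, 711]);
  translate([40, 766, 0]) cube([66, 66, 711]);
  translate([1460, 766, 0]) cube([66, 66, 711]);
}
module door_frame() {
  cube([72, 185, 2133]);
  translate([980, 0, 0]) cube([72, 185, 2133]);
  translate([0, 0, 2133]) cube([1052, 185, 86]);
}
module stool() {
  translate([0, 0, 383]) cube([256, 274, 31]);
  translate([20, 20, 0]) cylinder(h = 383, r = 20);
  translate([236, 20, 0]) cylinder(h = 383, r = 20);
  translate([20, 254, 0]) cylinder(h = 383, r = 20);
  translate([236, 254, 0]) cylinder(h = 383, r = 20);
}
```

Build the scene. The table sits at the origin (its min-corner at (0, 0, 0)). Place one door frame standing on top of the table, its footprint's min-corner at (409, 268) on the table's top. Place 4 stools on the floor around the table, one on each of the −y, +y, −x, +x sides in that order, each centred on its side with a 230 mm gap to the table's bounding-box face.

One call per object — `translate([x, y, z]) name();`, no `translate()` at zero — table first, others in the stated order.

table();
translate([409, 268, 739]) door_frame();
translate([655, -504, 0]) stool();
translate([655, 1102, 0]) stool();
translate([-486, 299, 0]) stool();
translate([1796, 299, 0]) stool();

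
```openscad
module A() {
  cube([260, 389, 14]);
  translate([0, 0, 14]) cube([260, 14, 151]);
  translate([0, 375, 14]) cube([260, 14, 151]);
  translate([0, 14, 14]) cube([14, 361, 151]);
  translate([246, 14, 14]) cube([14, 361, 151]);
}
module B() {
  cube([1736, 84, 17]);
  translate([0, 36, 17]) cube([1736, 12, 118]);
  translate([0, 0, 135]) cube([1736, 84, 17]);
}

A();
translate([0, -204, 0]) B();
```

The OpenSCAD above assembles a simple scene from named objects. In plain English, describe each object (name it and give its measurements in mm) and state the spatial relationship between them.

A is an open storage box with external size 260×389×165 mm and wall thickness 14 mm (the base is also 14 mm thick). The base covers the whole footprint; the four walls stand on the base, with the y-facing walls full-width and the x-facing walls fitting between their inner faces.

B is an I-beam lying along x, 1736 mm long. Overall section height 152 mm. Two flanges 84 mm wide (y) and 17 mm thick, one on the floor and one at the top; a web 12 mm thick runs between them, centred on the flange width.

The I-beam is on the floor beside the open box on its −y side.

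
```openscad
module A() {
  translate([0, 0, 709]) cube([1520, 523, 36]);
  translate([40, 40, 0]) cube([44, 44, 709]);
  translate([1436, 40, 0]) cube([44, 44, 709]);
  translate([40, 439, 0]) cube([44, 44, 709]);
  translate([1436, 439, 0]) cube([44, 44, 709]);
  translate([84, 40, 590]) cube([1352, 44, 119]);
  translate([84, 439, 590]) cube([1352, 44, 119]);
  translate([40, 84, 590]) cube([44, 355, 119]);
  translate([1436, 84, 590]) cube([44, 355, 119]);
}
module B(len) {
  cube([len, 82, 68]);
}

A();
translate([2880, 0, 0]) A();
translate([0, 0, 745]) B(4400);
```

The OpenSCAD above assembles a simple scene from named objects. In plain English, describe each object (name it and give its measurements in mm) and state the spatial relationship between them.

A is a rectangular dining table. The top is 1520×523×36 mm with its upper surface at z = 745 mm. It stands on four 44×44 mm square legs, each inset 40 mm from the nearest pair of top edges, running from the floor to the underside of the top. Four apron rails, 44 mm thick and 119 mm tall, run between adjacent legs with their top edges flush with the underside of the top and their outer faces flush with the legs' outer faces.

B is a rectangular beam 4400 mm long (x), 82 mm deep (y), 68 mm thick (z).

The beam spans the tops of two tables placed 1360 mm apart, resting at z = 745 mm.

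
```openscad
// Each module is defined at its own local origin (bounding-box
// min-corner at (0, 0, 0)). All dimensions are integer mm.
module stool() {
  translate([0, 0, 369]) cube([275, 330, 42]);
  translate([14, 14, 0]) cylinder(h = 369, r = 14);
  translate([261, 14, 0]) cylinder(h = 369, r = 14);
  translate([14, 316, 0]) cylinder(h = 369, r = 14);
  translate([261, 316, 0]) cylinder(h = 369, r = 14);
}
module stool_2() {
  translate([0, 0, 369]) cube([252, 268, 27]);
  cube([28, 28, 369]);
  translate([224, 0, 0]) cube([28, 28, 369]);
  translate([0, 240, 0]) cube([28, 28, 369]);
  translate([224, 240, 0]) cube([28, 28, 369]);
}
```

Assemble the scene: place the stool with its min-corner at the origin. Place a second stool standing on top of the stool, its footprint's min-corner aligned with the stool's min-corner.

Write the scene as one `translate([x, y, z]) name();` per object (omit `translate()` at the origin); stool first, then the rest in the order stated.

stool();
translate([0, 0, 411]) stool_2();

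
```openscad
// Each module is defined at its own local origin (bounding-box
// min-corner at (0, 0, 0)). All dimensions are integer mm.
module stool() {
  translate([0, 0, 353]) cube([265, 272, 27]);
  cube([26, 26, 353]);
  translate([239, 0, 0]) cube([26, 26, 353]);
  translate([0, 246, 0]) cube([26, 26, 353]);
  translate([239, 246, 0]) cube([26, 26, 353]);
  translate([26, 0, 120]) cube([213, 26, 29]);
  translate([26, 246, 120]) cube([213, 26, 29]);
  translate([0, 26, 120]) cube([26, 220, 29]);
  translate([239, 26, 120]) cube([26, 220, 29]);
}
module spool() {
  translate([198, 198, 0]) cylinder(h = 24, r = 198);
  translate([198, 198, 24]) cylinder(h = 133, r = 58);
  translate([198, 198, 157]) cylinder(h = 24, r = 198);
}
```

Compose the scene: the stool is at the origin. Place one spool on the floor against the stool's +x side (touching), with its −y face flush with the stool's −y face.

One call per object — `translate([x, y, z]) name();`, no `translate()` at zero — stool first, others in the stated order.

stool();
translate([265, 0, 0]) spool();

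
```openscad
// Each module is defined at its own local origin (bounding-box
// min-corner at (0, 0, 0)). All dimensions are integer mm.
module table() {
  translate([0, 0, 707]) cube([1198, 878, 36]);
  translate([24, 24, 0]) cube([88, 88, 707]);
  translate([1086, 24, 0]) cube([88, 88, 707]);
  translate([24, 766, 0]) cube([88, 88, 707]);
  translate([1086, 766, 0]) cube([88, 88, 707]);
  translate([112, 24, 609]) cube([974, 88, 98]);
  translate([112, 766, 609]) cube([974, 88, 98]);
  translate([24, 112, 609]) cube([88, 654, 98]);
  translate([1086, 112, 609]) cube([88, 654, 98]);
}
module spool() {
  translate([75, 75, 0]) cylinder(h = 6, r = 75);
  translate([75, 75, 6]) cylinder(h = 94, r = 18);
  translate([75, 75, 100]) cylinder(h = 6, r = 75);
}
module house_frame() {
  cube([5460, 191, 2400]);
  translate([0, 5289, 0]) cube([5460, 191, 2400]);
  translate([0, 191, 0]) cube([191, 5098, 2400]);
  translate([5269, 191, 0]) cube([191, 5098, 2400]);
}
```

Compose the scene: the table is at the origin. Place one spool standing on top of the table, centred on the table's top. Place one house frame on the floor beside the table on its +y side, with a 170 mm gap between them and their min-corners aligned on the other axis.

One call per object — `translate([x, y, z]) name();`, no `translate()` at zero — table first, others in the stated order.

table();
translate([524, 364, 743]) spool();
translate([0, 1048, 0]) house_frame();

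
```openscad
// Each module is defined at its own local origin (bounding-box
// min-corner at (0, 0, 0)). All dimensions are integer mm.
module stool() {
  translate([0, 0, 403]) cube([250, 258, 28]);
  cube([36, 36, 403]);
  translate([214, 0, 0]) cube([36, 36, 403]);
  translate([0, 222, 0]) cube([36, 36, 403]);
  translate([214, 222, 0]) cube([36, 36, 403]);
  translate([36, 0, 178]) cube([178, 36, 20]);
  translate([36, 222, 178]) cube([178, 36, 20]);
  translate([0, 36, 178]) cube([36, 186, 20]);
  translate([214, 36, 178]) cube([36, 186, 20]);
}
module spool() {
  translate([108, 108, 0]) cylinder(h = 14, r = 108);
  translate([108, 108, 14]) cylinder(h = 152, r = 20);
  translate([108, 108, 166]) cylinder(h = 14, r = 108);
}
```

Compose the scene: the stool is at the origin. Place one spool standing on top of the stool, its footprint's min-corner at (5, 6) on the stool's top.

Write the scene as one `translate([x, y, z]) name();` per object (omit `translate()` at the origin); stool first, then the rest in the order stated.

stool();
translate([5, 6, 431]) spool();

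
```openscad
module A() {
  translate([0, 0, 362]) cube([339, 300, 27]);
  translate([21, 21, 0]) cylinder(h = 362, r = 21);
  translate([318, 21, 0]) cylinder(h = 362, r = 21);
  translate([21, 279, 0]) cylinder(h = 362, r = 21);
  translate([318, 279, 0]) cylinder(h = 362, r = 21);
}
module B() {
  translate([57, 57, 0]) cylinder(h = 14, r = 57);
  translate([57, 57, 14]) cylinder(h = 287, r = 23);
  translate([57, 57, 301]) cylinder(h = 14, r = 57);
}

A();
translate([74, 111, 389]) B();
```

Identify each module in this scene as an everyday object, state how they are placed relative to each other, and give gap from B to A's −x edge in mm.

The spool's min-x is at 74; the stool's min-x is 0; gap = 74 mm.

A is a stool. B is a spool. The spool is on top of the stool. The gap from the spool to the stool's −x edge is 74 mm.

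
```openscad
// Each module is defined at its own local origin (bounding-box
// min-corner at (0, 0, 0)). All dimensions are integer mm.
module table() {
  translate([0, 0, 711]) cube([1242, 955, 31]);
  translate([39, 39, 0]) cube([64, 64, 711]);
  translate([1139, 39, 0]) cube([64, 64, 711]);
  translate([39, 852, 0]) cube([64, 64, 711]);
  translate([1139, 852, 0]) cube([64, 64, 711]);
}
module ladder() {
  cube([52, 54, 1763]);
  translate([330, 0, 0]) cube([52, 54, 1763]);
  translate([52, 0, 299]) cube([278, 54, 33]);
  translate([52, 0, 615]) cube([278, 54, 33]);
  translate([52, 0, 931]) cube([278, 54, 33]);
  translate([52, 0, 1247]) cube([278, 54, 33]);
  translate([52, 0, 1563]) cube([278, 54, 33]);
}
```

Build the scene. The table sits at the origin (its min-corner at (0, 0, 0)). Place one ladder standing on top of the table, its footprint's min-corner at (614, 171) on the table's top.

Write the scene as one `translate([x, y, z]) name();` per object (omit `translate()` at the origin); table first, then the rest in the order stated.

table();
translate([614, 171, 742]) ladder();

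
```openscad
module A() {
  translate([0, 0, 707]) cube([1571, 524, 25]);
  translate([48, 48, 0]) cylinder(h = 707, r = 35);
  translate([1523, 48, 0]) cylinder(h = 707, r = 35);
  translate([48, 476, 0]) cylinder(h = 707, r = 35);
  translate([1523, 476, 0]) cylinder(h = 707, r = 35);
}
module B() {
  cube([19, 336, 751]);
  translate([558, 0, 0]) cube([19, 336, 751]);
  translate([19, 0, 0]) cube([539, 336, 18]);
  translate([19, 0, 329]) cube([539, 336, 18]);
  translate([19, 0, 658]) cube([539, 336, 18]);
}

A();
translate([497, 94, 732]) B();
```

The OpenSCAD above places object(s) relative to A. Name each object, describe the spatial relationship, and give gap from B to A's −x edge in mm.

The bookshelf's min-x is at 497; the table's min-x is 0; gap = 497 mm.

A is a table. B is a bookshelf. The bookshelf is on top of the table, centred. The gap from the bookshelf to the table's −x edge is 497 mm.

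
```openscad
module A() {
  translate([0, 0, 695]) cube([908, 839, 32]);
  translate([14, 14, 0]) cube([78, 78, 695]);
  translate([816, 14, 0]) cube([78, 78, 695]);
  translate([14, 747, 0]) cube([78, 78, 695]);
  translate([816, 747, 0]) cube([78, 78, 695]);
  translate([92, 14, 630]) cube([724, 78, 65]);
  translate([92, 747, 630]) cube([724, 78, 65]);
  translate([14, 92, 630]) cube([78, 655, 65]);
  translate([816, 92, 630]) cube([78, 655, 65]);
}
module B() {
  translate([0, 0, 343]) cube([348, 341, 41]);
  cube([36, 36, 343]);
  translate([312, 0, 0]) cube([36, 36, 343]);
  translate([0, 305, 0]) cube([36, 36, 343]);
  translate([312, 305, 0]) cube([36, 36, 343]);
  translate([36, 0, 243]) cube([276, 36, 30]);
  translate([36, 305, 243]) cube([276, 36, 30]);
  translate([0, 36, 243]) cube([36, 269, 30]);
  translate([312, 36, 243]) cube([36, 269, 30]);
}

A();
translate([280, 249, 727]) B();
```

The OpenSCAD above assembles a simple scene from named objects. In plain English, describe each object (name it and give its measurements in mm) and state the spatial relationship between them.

A is a table with a 908×839 mm rectangular top, 32 mm thick, top surface at z = 727 mm, supported by four 78×78 mm square legs, each inset 14 mm from the nearest pair of top edges, running from the floor. Four apron rails, 78 mm thick and 65 mm tall, run between adjacent legs with their top edges flush with the underside of the top and their outer faces flush with the legs' outer faces.

B is a four-legged stool. The seat is a 348×341×41 mm slab whose top surface is at z = 384 mm; four square legs, each 36×36 mm in cross-section, run from the floor (z = 0) to the underside of the seat, each flush with a corner of the seat. Four stretchers, 36 mm wide and 30 mm tall, connect adjacent legs with their undersides at z = 243 mm, each running between the inner faces of the legs it joins and aligned with the legs' outer faces on the other axis.

The stool is on top of the table, centred.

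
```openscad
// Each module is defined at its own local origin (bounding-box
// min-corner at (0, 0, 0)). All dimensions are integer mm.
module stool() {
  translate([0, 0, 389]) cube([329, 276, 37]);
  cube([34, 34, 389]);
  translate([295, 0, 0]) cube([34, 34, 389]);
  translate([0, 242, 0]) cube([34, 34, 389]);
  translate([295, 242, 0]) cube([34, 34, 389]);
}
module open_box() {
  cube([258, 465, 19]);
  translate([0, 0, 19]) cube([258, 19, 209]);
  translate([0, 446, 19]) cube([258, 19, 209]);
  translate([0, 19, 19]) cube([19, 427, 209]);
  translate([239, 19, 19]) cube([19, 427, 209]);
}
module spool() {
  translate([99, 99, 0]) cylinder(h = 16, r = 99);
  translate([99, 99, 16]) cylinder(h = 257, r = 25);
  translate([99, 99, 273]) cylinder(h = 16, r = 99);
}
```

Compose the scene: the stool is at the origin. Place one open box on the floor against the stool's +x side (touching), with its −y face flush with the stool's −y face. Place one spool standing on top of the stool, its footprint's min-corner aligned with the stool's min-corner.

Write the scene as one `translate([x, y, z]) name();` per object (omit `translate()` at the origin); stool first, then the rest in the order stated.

stool();
translate([329, 0, 0]) open_box();
translate([0, 0, 426]) spool();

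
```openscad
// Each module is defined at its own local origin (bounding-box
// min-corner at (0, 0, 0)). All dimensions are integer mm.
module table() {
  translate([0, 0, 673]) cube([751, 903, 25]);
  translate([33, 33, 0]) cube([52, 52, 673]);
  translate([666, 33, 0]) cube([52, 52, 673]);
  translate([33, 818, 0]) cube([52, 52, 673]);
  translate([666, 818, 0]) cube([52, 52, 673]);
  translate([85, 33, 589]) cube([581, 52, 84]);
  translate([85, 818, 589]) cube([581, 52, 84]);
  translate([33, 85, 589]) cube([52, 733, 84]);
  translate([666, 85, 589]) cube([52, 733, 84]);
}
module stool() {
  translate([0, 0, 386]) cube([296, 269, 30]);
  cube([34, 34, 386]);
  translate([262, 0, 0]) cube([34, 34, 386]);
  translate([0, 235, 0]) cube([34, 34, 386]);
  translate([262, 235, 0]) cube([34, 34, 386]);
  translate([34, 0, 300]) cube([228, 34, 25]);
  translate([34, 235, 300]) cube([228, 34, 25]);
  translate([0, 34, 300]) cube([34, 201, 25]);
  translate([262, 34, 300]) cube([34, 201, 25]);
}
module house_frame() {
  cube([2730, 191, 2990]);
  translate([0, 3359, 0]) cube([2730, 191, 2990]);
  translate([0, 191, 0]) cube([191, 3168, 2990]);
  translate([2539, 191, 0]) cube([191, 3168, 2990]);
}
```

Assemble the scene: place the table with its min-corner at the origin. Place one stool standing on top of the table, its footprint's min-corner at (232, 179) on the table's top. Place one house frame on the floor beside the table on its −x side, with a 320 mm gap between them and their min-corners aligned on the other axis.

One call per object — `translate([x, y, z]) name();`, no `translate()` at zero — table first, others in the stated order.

table();
translate([232, 179, 698]) stool();
translate([-3050, 0, 0]) house_frame();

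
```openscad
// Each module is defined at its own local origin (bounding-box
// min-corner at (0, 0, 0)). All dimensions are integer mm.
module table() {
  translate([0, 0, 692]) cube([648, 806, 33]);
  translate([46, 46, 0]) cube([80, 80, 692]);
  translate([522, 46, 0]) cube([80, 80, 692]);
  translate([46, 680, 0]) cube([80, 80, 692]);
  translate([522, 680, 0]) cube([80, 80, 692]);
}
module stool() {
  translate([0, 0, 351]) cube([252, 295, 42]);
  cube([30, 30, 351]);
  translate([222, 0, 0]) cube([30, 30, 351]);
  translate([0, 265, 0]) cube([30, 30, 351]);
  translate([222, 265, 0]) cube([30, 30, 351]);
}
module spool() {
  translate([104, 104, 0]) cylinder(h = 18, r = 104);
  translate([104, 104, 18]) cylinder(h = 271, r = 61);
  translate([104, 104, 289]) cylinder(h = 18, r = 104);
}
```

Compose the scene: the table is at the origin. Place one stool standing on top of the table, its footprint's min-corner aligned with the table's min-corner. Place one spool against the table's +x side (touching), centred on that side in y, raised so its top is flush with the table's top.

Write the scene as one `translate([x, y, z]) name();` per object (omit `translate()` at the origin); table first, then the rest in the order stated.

table();
translate([0, 0, 725]) stool();
translate([648, 299, 418]) spool();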